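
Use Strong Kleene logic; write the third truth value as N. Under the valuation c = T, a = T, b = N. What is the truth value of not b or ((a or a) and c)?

T

not b = not N = N
a or a = T or T = T
(a or a) and c = T and T = T
not b or ((a or a) and c) = N or T = T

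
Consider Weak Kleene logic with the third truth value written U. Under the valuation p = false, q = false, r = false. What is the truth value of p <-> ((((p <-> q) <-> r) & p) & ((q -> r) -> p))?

true

p <-> q = false <-> false = true
(p <-> q) <-> r = true <-> false = false
((p <-> q) <-> r) & p = false & false = false
q -> r = false -> false = true
(q -> r) -> p = true -> false = false
(((p <-> q) <-> r) & p) & ((q -> r) -> p) = false & false = false
p <-> ((((p <-> q) <-> r) & p) & ((q -> r) -> p)) = false <-> false = true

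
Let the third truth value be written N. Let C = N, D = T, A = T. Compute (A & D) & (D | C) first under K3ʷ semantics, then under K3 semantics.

In K3ʷ: A & D = T & T = T
D | C = T | N = N
(A & D) & (D | C) = T & N = N
In K3: A & D = T & T = T
D | C = T | N = T
(A & D) & (D | C) = T & T = T
They differ because K3ʷ and K3 treat N differently under the binary connectives.

N; T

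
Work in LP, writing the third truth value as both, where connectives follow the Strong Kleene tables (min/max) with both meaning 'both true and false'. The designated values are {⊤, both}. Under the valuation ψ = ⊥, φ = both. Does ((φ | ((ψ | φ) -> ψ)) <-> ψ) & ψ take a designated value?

ψ | φ = ⊥ | both = both
(ψ | φ) -> ψ = both -> ⊥ = both  [~both | ⊥]
φ | ((ψ | φ) -> ψ) = both | both = both
(φ | ((ψ | φ) -> ψ)) <-> ψ = both <-> ⊥ = both
((φ | ((ψ | φ) -> ψ)) <-> ψ) & ψ = both & ⊥ = ⊥
⊥ ∉ {⊤, both}.

No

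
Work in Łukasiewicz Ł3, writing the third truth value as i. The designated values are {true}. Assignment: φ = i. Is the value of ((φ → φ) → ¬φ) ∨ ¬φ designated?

φ → φ = i → i = true  [min(1, 1−½+½)]
¬φ = ¬i = i
(φ → φ) → ¬φ = true → i = i
¬φ = ¬i = i
((φ → φ) → ¬φ) ∨ ¬φ = i ∨ i = i
i ∉ {true}.

No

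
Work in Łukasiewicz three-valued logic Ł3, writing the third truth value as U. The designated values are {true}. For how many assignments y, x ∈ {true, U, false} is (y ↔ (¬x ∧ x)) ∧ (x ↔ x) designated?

3

Designated under: (y=U, x=U); (y=false, x=true); (y=false, x=false).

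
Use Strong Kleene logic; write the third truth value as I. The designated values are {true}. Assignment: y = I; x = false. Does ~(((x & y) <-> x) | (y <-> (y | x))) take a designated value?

x & y = false & I = false
(x & y) <-> x = false <-> false = true
y | x = I | false = I
y <-> (y | x) = I <-> I = I
((x & y) <-> x) | (y <-> (y | x)) = true | I = true
~(((x & y) <-> x) | (y <-> (y | x))) = ~true = false
false ∉ {true}.

No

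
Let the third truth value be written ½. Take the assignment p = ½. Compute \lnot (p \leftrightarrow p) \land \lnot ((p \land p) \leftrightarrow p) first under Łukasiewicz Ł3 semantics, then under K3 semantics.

In Łukasiewicz Ł3: p \leftrightarrow p = ½ \leftrightarrow ½ = True  [1 − |½−½|]
\lnot (p \leftrightarrow p) = \lnot True = False
p \land p = ½ \land ½ = ½
(p \land p) \leftrightarrow p = ½ \leftrightarrow ½ = True
\lnot ((p \land p) \leftrightarrow p) = \lnot True = False
\lnot (p \leftrightarrow p) \land \lnot ((p \land p) \leftrightarrow p) = False \land False = False
In K3: p \leftrightarrow p = ½ \leftrightarrow ½ = ½
\lnot (p \leftrightarrow p) = \lnot ½ = ½
p \land p = ½ \land ½ = ½
(p \land p) \leftrightarrow p = ½ \leftrightarrow ½ = ½
\lnot ((p \land p) \leftrightarrow p) = \lnot ½ = ½
\lnot (p \leftrightarrow p) \land \lnot ((p \land p) \leftrightarrow p) = ½ \land ½ = ½
They differ because Łukasiewicz Ł3 and K3 treat ½ differently under implication.

False; ½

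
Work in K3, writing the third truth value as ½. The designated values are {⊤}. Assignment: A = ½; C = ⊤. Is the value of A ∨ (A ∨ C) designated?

A ∨ C = ½ ∨ ⊤ = ⊤
A ∨ (A ∨ C) = ½ ∨ ⊤ = ⊤
⊤ ∈ {⊤}.

Yes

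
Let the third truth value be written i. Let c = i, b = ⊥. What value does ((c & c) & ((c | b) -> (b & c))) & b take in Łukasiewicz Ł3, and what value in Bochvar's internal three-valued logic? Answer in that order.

⊥; i

In Łukasiewicz Ł3: c & c = i & i = i
c | b = i | ⊥ = i
b & c = ⊥ & i = ⊥
(c | b) -> (b & c) = i -> ⊥ = i  [min(1, 1−½+0)]
(c & c) & ((c | b) -> (b & c)) = i & i = i
((c & c) & ((c | b) -> (b & c))) & b = i & ⊥ = ⊥
In Bochvar's internal three-valued logic: c & c = i & i = i
c | b = i | ⊥ = i
b & c = ⊥ & i = i
(c | b) -> (b & c) = i -> i = i
(c & c) & ((c | b) -> (b & c)) = i & i = i
((c & c) & ((c | b) -> (b & c))) & b = i & ⊥ = i
They differ because Łukasiewicz Ł3 and Bochvar's internal three-valued logic treat i differently under the binary connectives.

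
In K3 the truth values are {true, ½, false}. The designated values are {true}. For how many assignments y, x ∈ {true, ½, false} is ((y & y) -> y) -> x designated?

3

Designated under: (y=true, x=true); (y=½, x=true); (y=false, x=true).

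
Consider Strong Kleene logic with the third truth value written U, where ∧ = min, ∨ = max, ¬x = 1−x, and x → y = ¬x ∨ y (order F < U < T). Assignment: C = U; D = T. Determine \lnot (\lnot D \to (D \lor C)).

F

\lnot D = \lnot T = F
D \lor C = T \lor U = T
\lnot D \to (D \lor C) = F \to T = T
\lnot (\lnot D \to (D \lor C)) = \lnot T = F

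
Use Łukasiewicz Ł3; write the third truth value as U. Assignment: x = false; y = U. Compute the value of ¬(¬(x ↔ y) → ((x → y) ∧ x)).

x ↔ y = false ↔ U = U  [1 − |0−½|]
¬(x ↔ y) = ¬U = U
x → y = false → U = true
(x → y) ∧ x = true ∧ false = false
¬(x ↔ y) → ((x → y) ∧ x) = U → false = U
¬(¬(x ↔ y) → ((x → y) ∧ x)) = ¬U = U

U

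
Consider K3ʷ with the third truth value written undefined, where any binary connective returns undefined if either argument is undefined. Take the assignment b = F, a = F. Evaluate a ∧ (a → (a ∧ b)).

a ∧ b = F ∧ F = F
a → (a ∧ b) = F → F = T
a ∧ (a → (a ∧ b)) = F ∧ T = F

F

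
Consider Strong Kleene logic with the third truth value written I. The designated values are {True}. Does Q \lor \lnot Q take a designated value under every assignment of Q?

No

Countermodel: Q=I gives I, which is not designated.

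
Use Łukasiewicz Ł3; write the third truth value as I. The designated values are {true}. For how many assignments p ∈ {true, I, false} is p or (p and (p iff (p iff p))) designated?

1

p=true: true ✓
p=I: I ·
p=false: false ·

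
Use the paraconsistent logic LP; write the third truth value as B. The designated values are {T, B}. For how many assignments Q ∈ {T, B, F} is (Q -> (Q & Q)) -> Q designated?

Q=T: T ✓
Q=B: B ✓
Q=F: F ·

2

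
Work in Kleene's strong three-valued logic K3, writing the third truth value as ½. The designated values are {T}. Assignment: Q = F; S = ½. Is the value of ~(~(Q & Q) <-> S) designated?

Q & Q = F & F = F
~(Q & Q) = ~F = T
~(Q & Q) <-> S = T <-> ½ = ½
~(~(Q & Q) <-> S) = ~½ = ½
½ ∉ {T}.

No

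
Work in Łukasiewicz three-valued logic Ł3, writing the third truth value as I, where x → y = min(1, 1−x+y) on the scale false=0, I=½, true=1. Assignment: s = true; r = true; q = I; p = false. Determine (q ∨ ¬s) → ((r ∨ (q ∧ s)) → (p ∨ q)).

¬s = ¬true = false
q ∨ ¬s = I ∨ false = I
q ∧ s = I ∧ true = I
r ∨ (q ∧ s) = true ∨ I = true
p ∨ q = false ∨ I = I
(r ∨ (q ∧ s)) → (p ∨ q) = true → I = I  [min(1, 1−1+½)]
(q ∨ ¬s) → ((r ∨ (q ∧ s)) → (p ∨ q)) = I → I = true

true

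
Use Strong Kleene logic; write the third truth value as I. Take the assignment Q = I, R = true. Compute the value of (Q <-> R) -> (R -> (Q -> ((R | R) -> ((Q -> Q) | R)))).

true

Q <-> R = I <-> true = I
R | R = true | true = true
Q -> Q = I -> I = I
(Q -> Q) | R = I | true = true
(R | R) -> ((Q -> Q) | R) = true -> true = true
Q -> ((R | R) -> ((Q -> Q) | R)) = I -> true = true
R -> (Q -> ((R | R) -> ((Q -> Q) | R))) = true -> true = true
(Q <-> R) -> (R -> (Q -> ((R | R) -> ((Q -> Q) | R)))) = I -> true = true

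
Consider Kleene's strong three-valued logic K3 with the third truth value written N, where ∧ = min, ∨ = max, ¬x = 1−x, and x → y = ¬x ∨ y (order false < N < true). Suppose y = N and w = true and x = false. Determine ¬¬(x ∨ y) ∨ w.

x ∨ y = false ∨ N = N
¬(x ∨ y) = ¬N = N
¬¬(x ∨ y) = ¬N = N
¬¬(x ∨ y) ∨ w = N ∨ true = true

true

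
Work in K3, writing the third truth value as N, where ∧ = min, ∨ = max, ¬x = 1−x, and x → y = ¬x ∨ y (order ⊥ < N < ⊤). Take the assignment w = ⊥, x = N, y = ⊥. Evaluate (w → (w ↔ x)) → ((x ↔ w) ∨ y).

w ↔ x = ⊥ ↔ N = N
w → (w ↔ x) = ⊥ → N = ⊤
x ↔ w = N ↔ ⊥ = N
(x ↔ w) ∨ y = N ∨ ⊥ = N
(w → (w ↔ x)) → ((x ↔ w) ∨ y) = ⊤ → N = N

N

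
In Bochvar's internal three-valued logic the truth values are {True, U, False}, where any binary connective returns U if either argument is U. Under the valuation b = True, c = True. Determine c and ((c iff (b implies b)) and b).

b implies b = True implies True = True
c iff (b implies b) = True iff True = True
(c iff (b implies b)) and b = True and True = True
c and ((c iff (b implies b)) and b) = True and True = True

True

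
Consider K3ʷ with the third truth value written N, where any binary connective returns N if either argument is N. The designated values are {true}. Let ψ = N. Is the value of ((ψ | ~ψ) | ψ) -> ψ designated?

~ψ = ~N = N
ψ | ~ψ = N | N = N
(ψ | ~ψ) | ψ = N | N = N
((ψ | ~ψ) | ψ) -> ψ = N -> N = N  [any arg is the third value ⇒ result is the third value]
N ∉ {true}.

No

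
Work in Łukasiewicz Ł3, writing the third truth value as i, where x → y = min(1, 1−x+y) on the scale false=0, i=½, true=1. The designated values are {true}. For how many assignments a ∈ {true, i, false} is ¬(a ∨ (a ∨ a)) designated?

a=true: false ·
a=i: i ·
a=false: true ✓

1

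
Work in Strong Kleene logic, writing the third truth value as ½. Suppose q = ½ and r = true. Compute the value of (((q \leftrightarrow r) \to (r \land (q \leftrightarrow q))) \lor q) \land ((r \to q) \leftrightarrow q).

½

q \leftrightarrow r = ½ \leftrightarrow true = ½
q \leftrightarrow q = ½ \leftrightarrow ½ = ½
r \land (q \leftrightarrow q) = true \land ½ = ½
(q \leftrightarrow r) \to (r \land (q \leftrightarrow q)) = ½ \to ½ = ½  [\lnot ½ \lor ½]
((q \leftrightarrow r) \to (r \land (q \leftrightarrow q))) \lor q = ½ \lor ½ = ½
r \to q = true \to ½ = ½
(r \to q) \leftrightarrow q = ½ \leftrightarrow ½ = ½
(((q \leftrightarrow r) \to (r \land (q \leftrightarrow q))) \lor q) \land ((r \to q) \leftrightarrow q) = ½ \land ½ = ½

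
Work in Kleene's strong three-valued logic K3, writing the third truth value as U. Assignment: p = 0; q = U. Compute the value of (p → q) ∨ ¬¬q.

p → q = 0 → U = 1  [¬0 ∨ U]
¬q = ¬U = U
¬¬q = ¬U = U
(p → q) ∨ ¬¬q = 1 ∨ U = 1

1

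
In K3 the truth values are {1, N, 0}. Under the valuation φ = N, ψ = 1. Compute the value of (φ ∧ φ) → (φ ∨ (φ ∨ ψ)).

1

φ ∧ φ = N ∧ N = N
φ ∨ ψ = N ∨ 1 = 1
φ ∨ (φ ∨ ψ) = N ∨ 1 = 1
(φ ∧ φ) → (φ ∨ (φ ∨ ψ)) = N → 1 = 1  [¬N ∨ 1]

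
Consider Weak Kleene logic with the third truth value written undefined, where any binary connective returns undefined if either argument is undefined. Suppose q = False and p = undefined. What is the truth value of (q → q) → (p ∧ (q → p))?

q → q = False → False = True
q → p = False → undefined = undefined
p ∧ (q → p) = undefined ∧ undefined = undefined
(q → q) → (p ∧ (q → p)) = True → undefined = undefined

undefined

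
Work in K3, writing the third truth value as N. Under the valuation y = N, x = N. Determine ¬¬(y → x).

N

y → x = N → N = N
¬(y → x) = ¬N = N
¬¬(y → x) = ¬N = N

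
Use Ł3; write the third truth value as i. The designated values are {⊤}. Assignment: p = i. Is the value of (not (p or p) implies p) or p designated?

Yes

p or p = i or i = i
not (p or p) = not i = i
not (p or p) implies p = i implies i = ⊤
(not (p or p) implies p) or p = ⊤ or i = ⊤
⊤ ∈ {⊤}.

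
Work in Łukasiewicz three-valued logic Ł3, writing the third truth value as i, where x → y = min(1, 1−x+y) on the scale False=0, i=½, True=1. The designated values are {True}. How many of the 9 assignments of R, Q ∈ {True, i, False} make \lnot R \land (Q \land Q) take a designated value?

1

Designated under: (R=False, Q=True).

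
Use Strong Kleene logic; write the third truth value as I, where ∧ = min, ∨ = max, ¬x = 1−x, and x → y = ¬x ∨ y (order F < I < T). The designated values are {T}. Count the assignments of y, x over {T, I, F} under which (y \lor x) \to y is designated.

4

Designated under: (y=T, x=T); (y=T, x=I); (y=T, x=F); (y=F, x=F).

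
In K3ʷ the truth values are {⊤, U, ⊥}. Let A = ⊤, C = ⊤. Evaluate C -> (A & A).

A & A = ⊤ & ⊤ = ⊤
C -> (A & A) = ⊤ -> ⊤ = ⊤

⊤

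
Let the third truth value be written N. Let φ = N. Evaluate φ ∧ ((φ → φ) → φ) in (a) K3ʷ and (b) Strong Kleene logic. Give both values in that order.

N; N

In K3ʷ: φ → φ = N → N = N  [any arg is the third value ⇒ result is the third value]
(φ → φ) → φ = N → N = N
φ ∧ ((φ → φ) → φ) = N ∧ N = N
In Strong Kleene logic: φ → φ = N → N = N
(φ → φ) → φ = N → N = N
φ ∧ ((φ → φ) → φ) = N ∧ N = N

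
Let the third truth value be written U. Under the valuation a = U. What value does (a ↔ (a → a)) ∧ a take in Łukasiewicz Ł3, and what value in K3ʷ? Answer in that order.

U; U

In Łukasiewicz Ł3: a → a = U → U = ⊤  [min(1, 1−½+½)]
a ↔ (a → a) = U ↔ ⊤ = U
(a ↔ (a → a)) ∧ a = U ∧ U = U
In K3ʷ: a → a = U → U = U  [any arg is the third value ⇒ result is the third value]
a ↔ (a → a) = U ↔ U = U
(a ↔ (a → a)) ∧ a = U ∧ U = U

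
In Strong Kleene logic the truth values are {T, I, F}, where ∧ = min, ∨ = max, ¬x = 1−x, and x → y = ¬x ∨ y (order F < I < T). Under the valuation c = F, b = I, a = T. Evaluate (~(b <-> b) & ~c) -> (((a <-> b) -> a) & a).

b <-> b = I <-> I = I
~(b <-> b) = ~I = I
~c = ~F = T
~(b <-> b) & ~c = I & T = I
a <-> b = T <-> I = I
(a <-> b) -> a = I -> T = T  [~I | T]
((a <-> b) -> a) & a = T & T = T
(~(b <-> b) & ~c) -> (((a <-> b) -> a) & a) = I -> T = T

T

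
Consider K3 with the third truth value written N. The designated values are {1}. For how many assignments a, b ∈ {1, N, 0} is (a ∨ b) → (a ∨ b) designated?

6

Of the 9 assignments, 6 give a value in {1}.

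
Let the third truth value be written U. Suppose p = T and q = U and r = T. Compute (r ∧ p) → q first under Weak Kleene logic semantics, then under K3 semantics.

In Weak Kleene logic: r ∧ p = T ∧ T = T
(r ∧ p) → q = T → U = U  [any arg is the third value ⇒ result is the third value]
In K3: r ∧ p = T ∧ T = T
(r ∧ p) → q = T → U = U

U; U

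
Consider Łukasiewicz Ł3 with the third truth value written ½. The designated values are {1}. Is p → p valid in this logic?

Yes

Every assignment of p over {1, ½, 0} gives a value in {1}.
In particular, with p=½: p → p = 1.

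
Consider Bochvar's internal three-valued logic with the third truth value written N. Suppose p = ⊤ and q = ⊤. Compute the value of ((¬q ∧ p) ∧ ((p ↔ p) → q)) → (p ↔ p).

⊤

¬q = ¬⊤ = ⊥
¬q ∧ p = ⊥ ∧ ⊤ = ⊥
p ↔ p = ⊤ ↔ ⊤ = ⊤
(p ↔ p) → q = ⊤ → ⊤ = ⊤
(¬q ∧ p) ∧ ((p ↔ p) → q) = ⊥ ∧ ⊤ = ⊥
p ↔ p = ⊤ ↔ ⊤ = ⊤
((¬q ∧ p) ∧ ((p ↔ p) → q)) → (p ↔ p) = ⊥ → ⊤ = ⊤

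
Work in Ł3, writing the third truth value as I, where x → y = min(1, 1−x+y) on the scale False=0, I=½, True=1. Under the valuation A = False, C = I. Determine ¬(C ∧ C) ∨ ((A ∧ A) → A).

True

C ∧ C = I ∧ I = I
¬(C ∧ C) = ¬I = I
A ∧ A = False ∧ False = False
(A ∧ A) → A = False → False = True
¬(C ∧ C) ∨ ((A ∧ A) → A) = I ∨ True = True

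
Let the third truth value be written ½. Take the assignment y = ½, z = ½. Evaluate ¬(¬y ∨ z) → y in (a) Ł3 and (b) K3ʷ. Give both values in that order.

In Ł3: ¬y = ¬½ = ½
¬y ∨ z = ½ ∨ ½ = ½
¬(¬y ∨ z) = ¬½ = ½
¬(¬y ∨ z) → y = ½ → ½ = True
In K3ʷ: ¬y = ¬½ = ½
¬y ∨ z = ½ ∨ ½ = ½
¬(¬y ∨ z) = ¬½ = ½
¬(¬y ∨ z) → y = ½ → ½ = ½  [any arg is the third value ⇒ result is the third value]
They differ because Ł3 and K3ʷ treat ½ differently under the binary connectives.

True; ½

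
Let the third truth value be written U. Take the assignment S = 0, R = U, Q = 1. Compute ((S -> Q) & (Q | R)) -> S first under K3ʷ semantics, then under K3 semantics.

U; 0

In K3ʷ: S -> Q = 0 -> 1 = 1
Q | R = 1 | U = U
(S -> Q) & (Q | R) = 1 & U = U
((S -> Q) & (Q | R)) -> S = U -> 0 = U  [any arg is the third value ⇒ result is the third value]
In K3: S -> Q = 0 -> 1 = 1
Q | R = 1 | U = 1
(S -> Q) & (Q | R) = 1 & 1 = 1
((S -> Q) & (Q | R)) -> S = 1 -> 0 = 0
They differ because K3ʷ and K3 treat U differently under the binary connectives.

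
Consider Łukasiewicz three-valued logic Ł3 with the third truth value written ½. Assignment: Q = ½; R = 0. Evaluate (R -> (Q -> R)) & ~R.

Q -> R = ½ -> 0 = ½  [min(1, 1−½+0)]
R -> (Q -> R) = 0 -> ½ = 1
~R = ~0 = 1
(R -> (Q -> R)) & ~R = 1 & 1 = 1

1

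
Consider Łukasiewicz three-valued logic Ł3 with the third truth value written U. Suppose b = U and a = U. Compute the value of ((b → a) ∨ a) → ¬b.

b → a = U → U = true  [min(1, 1−½+½)]
(b → a) ∨ a = true ∨ U = true
¬b = ¬U = U
((b → a) ∨ a) → ¬b = true → U = U

U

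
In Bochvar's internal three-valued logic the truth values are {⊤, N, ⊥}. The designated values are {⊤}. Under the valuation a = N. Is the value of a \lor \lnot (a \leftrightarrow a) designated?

No

a \leftrightarrow a = N \leftrightarrow N = N
\lnot (a \leftrightarrow a) = \lnot N = N
a \lor \lnot (a \leftrightarrow a) = N \lor N = N
N ∉ {⊤}.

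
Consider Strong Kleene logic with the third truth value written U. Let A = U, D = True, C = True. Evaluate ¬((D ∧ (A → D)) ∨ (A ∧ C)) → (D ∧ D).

True

A → D = U → True = True  [¬U ∨ True]
D ∧ (A → D) = True ∧ True = True
A ∧ C = U ∧ True = U
(D ∧ (A → D)) ∨ (A ∧ C) = True ∨ U = True
¬((D ∧ (A → D)) ∨ (A ∧ C)) = ¬True = False
D ∧ D = True ∧ True = True
¬((D ∧ (A → D)) ∨ (A ∧ C)) → (D ∧ D) = False → True = True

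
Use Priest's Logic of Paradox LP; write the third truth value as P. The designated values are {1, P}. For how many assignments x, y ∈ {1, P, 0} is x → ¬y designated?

8

Of the 9 assignments, 8 give a value in {1, P}.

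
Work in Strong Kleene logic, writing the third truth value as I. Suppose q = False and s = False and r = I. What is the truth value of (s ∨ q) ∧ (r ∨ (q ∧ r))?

False

s ∨ q = False ∨ False = False
q ∧ r = False ∧ I = False
r ∨ (q ∧ r) = I ∨ False = I
(s ∨ q) ∧ (r ∨ (q ∧ r)) = False ∧ I = False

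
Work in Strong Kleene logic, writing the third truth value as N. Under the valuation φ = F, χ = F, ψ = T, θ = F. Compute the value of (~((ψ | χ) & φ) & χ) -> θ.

T

ψ | χ = T | F = T
(ψ | χ) & φ = T & F = F
~((ψ | χ) & φ) = ~F = T
~((ψ | χ) & φ) & χ = T & F = F
(~((ψ | χ) & φ) & χ) -> θ = F -> F = T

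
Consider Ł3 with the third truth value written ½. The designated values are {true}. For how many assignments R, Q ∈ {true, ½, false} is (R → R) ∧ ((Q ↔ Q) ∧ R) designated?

3

Designated under: (R=true, Q=true); (R=true, Q=½); (R=true, Q=false).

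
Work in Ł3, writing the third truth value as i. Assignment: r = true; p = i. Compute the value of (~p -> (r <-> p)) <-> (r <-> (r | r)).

true

~p = ~i = i
r <-> p = true <-> i = i  [1 − |1−½|]
~p -> (r <-> p) = i -> i = true
r | r = true | true = true
r <-> (r | r) = true <-> true = true
(~p -> (r <-> p)) <-> (r <-> (r | r)) = true <-> true = true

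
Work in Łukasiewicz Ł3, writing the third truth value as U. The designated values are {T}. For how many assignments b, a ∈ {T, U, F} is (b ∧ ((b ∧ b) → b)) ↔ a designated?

Designated under: (b=T, a=T); (b=U, a=U); (b=F, a=F).

3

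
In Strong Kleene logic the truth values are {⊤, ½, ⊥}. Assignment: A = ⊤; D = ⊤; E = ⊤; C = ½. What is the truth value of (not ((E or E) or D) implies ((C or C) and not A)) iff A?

E or E = ⊤ or ⊤ = ⊤
(E or E) or D = ⊤ or ⊤ = ⊤
not ((E or E) or D) = not ⊤ = ⊥
C or C = ½ or ½ = ½
not A = not ⊤ = ⊥
(C or C) and not A = ½ and ⊥ = ⊥
not ((E or E) or D) implies ((C or C) and not A) = ⊥ implies ⊥ = ⊤
(not ((E or E) or D) implies ((C or C) and not A)) iff A = ⊤ iff ⊤ = ⊤

⊤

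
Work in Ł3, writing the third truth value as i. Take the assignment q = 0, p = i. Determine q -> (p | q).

1

p | q = i | 0 = i
q -> (p | q) = 0 -> i = 1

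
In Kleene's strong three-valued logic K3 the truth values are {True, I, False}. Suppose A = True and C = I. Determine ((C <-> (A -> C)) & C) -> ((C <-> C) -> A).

A -> C = True -> I = I  [~True | I]
C <-> (A -> C) = I <-> I = I
(C <-> (A -> C)) & C = I & I = I
C <-> C = I <-> I = I
(C <-> C) -> A = I -> True = True
((C <-> (A -> C)) & C) -> ((C <-> C) -> A) = I -> True = True

True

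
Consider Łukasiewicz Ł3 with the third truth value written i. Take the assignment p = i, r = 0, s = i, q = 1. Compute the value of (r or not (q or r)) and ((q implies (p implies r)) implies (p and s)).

q or r = 1 or 0 = 1
not (q or r) = not 1 = 0
r or not (q or r) = 0 or 0 = 0
p implies r = i implies 0 = i  [min(1, 1−½+0)]
q implies (p implies r) = 1 implies i = i
p and s = i and i = i
(q implies (p implies r)) implies (p and s) = i implies i = 1
(r or not (q or r)) and ((q implies (p implies r)) implies (p and s)) = 0 and 1 = 0

0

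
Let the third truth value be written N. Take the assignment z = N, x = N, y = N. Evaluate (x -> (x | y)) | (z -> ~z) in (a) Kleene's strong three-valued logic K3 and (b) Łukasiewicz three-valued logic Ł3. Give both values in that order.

In Kleene's strong three-valued logic K3: x | y = N | N = N
x -> (x | y) = N -> N = N
~z = ~N = N
z -> ~z = N -> N = N
(x -> (x | y)) | (z -> ~z) = N | N = N
In Łukasiewicz three-valued logic Ł3: x | y = N | N = N
x -> (x | y) = N -> N = ⊤  [min(1, 1−½+½)]
~z = ~N = N
z -> ~z = N -> N = ⊤
(x -> (x | y)) | (z -> ~z) = ⊤ | ⊤ = ⊤
They differ because Kleene's strong three-valued logic K3 and Łukasiewicz three-valued logic Ł3 treat N differently under implication.

N; ⊤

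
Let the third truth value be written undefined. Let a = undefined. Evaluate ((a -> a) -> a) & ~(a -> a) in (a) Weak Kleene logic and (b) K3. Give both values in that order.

In Weak Kleene logic: a -> a = undefined -> undefined = undefined
(a -> a) -> a = undefined -> undefined = undefined
a -> a = undefined -> undefined = undefined
~(a -> a) = ~undefined = undefined
((a -> a) -> a) & ~(a -> a) = undefined & undefined = undefined
In K3: a -> a = undefined -> undefined = undefined  [~undefined | undefined]
(a -> a) -> a = undefined -> undefined = undefined
a -> a = undefined -> undefined = undefined
~(a -> a) = ~undefined = undefined
((a -> a) -> a) & ~(a -> a) = undefined & undefined = undefined

undefined; undefined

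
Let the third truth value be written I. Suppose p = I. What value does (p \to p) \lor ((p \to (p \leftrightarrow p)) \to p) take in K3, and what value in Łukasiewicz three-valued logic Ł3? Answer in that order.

I; true

In K3: p \to p = I \to I = I  [\lnot I \lor I]
p \leftrightarrow p = I \leftrightarrow I = I
p \to (p \leftrightarrow p) = I \to I = I
(p \to (p \leftrightarrow p)) \to p = I \to I = I
(p \to p) \lor ((p \to (p \leftrightarrow p)) \to p) = I \lor I = I
In Łukasiewicz three-valued logic Ł3: p \to p = I \to I = true
p \leftrightarrow p = I \leftrightarrow I = true
p \to (p \leftrightarrow p) = I \to true = true
(p \to (p \leftrightarrow p)) \to p = true \to I = I
(p \to p) \lor ((p \to (p \leftrightarrow p)) \to p) = true \lor I = true
They differ because K3 and Łukasiewicz three-valued logic Ł3 treat I differently under implication.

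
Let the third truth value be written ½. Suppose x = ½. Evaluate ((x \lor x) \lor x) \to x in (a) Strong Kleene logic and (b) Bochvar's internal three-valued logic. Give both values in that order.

½; ½

In Strong Kleene logic: x \lor x = ½ \lor ½ = ½
(x \lor x) \lor x = ½ \lor ½ = ½
((x \lor x) \lor x) \to x = ½ \to ½ = ½
In Bochvar's internal three-valued logic: x \lor x = ½ \lor ½ = ½
(x \lor x) \lor x = ½ \lor ½ = ½
((x \lor x) \lor x) \to x = ½ \to ½ = ½  [any arg is the third value ⇒ result is the third value]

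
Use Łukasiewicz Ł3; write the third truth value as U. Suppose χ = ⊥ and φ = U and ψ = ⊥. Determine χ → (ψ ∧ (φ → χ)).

φ → χ = U → ⊥ = U
ψ ∧ (φ → χ) = ⊥ ∧ U = ⊥
χ → (ψ ∧ (φ → χ)) = ⊥ → ⊥ = ⊤

⊤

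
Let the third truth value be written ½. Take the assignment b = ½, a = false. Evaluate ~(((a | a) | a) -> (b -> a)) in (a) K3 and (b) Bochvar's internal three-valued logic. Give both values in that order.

false; ½

In K3: a | a = false | false = false
(a | a) | a = false | false = false
b -> a = ½ -> false = ½  [~½ | false]
((a | a) | a) -> (b -> a) = false -> ½ = true
~(((a | a) | a) -> (b -> a)) = ~true = false
In Bochvar's internal three-valued logic: a | a = false | false = false
(a | a) | a = false | false = false
b -> a = ½ -> false = ½  [any arg is the third value ⇒ result is the third value]
((a | a) | a) -> (b -> a) = false -> ½ = ½
~(((a | a) | a) -> (b -> a)) = ~½ = ½
They differ because K3 and Bochvar's internal three-valued logic treat ½ differently under the binary connectives.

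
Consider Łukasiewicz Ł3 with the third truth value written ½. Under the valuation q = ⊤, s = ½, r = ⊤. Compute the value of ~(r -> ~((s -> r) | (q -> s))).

s -> r = ½ -> ⊤ = ⊤
q -> s = ⊤ -> ½ = ½
(s -> r) | (q -> s) = ⊤ | ½ = ⊤
~((s -> r) | (q -> s)) = ~⊤ = ⊥
r -> ~((s -> r) | (q -> s)) = ⊤ -> ⊥ = ⊥
~(r -> ~((s -> r) | (q -> s))) = ~⊥ = ⊤

⊤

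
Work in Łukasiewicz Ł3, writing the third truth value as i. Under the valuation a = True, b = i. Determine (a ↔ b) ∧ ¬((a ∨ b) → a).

False

a ↔ b = True ↔ i = i  [1 − |1−½|]
a ∨ b = True ∨ i = True
(a ∨ b) → a = True → True = True
¬((a ∨ b) → a) = ¬True = False
(a ↔ b) ∧ ¬((a ∨ b) → a) = i ∧ False = False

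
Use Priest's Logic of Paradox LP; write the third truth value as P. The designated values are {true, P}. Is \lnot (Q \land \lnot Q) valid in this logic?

Every assignment of Q over {true, P, false} gives a value in {true, P}.
In particular, with Q=P: \lnot (Q \land \lnot Q) = P.

Yes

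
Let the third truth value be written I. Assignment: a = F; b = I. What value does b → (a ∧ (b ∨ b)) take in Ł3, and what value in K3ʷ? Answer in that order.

In Ł3: b ∨ b = I ∨ I = I
a ∧ (b ∨ b) = F ∧ I = F
b → (a ∧ (b ∨ b)) = I → F = I  [min(1, 1−½+0)]
In K3ʷ: b ∨ b = I ∨ I = I
a ∧ (b ∨ b) = F ∧ I = I
b → (a ∧ (b ∨ b)) = I → I = I  [any arg is the third value ⇒ result is the third value]

I; I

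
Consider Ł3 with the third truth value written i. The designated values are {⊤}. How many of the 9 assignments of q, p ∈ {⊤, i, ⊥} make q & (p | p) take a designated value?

1

Designated under: (q=⊤, p=⊤).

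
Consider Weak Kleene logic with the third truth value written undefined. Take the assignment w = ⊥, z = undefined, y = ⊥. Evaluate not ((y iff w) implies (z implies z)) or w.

y iff w = ⊥ iff ⊥ = ⊤
z implies z = undefined implies undefined = undefined  [any arg is the third value ⇒ result is the third value]
(y iff w) implies (z implies z) = ⊤ implies undefined = undefined
not ((y iff w) implies (z implies z)) = not undefined = undefined
not ((y iff w) implies (z implies z)) or w = undefined or ⊥ = undefined

undefined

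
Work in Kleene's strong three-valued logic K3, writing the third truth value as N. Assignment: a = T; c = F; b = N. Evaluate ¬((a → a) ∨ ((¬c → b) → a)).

a → a = T → T = T
¬c = ¬F = T
¬c → b = T → N = N
(¬c → b) → a = N → T = T
(a → a) ∨ ((¬c → b) → a) = T ∨ T = T
¬((a → a) ∨ ((¬c → b) → a)) = ¬T = F

F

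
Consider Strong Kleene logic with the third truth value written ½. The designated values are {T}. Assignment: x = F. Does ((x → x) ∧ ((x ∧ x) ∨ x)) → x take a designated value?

Yes

x → x = F → F = T
x ∧ x = F ∧ F = F
(x ∧ x) ∨ x = F ∨ F = F
(x → x) ∧ ((x ∧ x) ∨ x) = T ∧ F = F
((x → x) ∧ ((x ∧ x) ∨ x)) → x = F → F = T
T ∈ {T}.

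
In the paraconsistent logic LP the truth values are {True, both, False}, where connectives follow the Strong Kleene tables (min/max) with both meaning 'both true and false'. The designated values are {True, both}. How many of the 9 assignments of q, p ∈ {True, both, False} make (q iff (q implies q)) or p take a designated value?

Of the 9 assignments, 8 give a value in {True, both}.

8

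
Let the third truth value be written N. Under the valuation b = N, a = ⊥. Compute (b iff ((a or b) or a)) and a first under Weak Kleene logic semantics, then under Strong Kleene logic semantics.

In Weak Kleene logic: a or b = ⊥ or N = N
(a or b) or a = N or ⊥ = N
b iff ((a or b) or a) = N iff N = N
(b iff ((a or b) or a)) and a = N and ⊥ = N
In Strong Kleene logic: a or b = ⊥ or N = N
(a or b) or a = N or ⊥ = N
b iff ((a or b) or a) = N iff N = N
(b iff ((a or b) or a)) and a = N and ⊥ = ⊥
They differ because Weak Kleene logic and Strong Kleene logic treat N differently under the binary connectives.

N; ⊥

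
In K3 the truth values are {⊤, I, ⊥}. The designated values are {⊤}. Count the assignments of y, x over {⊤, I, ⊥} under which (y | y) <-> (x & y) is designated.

Designated under: (y=⊤, x=⊤); (y=⊥, x=⊤); (y=⊥, x=I); (y=⊥, x=⊥).

4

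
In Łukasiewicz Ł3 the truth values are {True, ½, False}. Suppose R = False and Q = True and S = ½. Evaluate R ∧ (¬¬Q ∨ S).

False

¬Q = ¬True = False
¬¬Q = ¬False = True
¬¬Q ∨ S = True ∨ ½ = True
R ∧ (¬¬Q ∨ S) = False ∧ True = False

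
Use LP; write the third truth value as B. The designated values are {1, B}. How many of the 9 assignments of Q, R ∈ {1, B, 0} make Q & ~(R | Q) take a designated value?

2

Designated under: (Q=B, R=B); (Q=B, R=0).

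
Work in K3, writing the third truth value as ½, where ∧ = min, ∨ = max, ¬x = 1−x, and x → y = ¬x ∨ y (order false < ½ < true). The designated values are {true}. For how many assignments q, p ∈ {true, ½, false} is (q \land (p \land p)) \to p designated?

Of the 9 assignments, 7 give a value in {true}.

7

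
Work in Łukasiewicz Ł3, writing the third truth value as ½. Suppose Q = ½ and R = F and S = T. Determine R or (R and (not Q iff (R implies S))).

F

not Q = not ½ = ½
R implies S = F implies T = T
not Q iff (R implies S) = ½ iff T = ½
R and (not Q iff (R implies S)) = F and ½ = F
R or (R and (not Q iff (R implies S))) = F or F = F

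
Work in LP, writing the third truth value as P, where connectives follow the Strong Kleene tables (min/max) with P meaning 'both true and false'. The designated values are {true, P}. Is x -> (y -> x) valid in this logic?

Yes

Every assignment of x, y over {true, P, false} gives a value in {true, P}.
In particular, with x=P, y=P: x -> (y -> x) = P.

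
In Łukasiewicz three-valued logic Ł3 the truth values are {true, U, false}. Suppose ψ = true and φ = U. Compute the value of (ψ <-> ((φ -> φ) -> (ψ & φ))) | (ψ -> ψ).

true

φ -> φ = U -> U = true  [min(1, 1−½+½)]
ψ & φ = true & U = U
(φ -> φ) -> (ψ & φ) = true -> U = U
ψ <-> ((φ -> φ) -> (ψ & φ)) = true <-> U = U
ψ -> ψ = true -> true = true
(ψ <-> ((φ -> φ) -> (ψ & φ))) | (ψ -> ψ) = U | true = true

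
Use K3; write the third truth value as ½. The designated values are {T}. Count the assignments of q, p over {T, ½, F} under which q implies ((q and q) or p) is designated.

7

Of the 9 assignments, 7 give a value in {T}.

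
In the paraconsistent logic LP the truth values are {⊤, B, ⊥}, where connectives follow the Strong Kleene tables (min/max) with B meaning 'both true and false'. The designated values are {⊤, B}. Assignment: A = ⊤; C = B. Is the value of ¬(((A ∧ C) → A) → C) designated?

Yes

A ∧ C = ⊤ ∧ B = B
(A ∧ C) → A = B → ⊤ = ⊤  [¬B ∨ ⊤]
((A ∧ C) → A) → C = ⊤ → B = B
¬(((A ∧ C) → A) → C) = ¬B = B
B ∈ {⊤, B}.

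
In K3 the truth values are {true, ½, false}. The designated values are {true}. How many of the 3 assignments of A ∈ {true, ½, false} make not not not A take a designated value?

A=true: false ·
A=½: ½ ·
A=false: true ✓

1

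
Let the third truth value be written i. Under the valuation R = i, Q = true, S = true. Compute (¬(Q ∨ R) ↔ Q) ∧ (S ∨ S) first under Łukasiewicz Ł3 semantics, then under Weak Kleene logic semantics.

In Łukasiewicz Ł3: Q ∨ R = true ∨ i = true
¬(Q ∨ R) = ¬true = false
¬(Q ∨ R) ↔ Q = false ↔ true = false
S ∨ S = true ∨ true = true
(¬(Q ∨ R) ↔ Q) ∧ (S ∨ S) = false ∧ true = false
In Weak Kleene logic: Q ∨ R = true ∨ i = i
¬(Q ∨ R) = ¬i = i
¬(Q ∨ R) ↔ Q = i ↔ true = i
S ∨ S = true ∨ true = true
(¬(Q ∨ R) ↔ Q) ∧ (S ∨ S) = i ∧ true = i
They differ because Łukasiewicz Ł3 and Weak Kleene logic treat i differently under the binary connectives.

false; i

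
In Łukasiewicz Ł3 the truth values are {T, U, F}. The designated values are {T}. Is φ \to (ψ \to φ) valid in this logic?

Yes

Every assignment of φ, ψ over {T, U, F} gives a value in {T}.
In particular, with φ=U, ψ=U: φ \to (ψ \to φ) = T.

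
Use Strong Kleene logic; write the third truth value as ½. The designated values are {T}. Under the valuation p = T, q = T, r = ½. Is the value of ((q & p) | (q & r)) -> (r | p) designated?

q & p = T & T = T
q & r = T & ½ = ½
(q & p) | (q & r) = T | ½ = T
r | p = ½ | T = T
((q & p) | (q & r)) -> (r | p) = T -> T = T
T ∈ {T}.

Yes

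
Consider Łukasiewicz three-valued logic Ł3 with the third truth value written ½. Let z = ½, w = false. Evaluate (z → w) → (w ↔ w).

true

z → w = ½ → false = ½  [min(1, 1−½+0)]
w ↔ w = false ↔ false = true
(z → w) → (w ↔ w) = ½ → true = true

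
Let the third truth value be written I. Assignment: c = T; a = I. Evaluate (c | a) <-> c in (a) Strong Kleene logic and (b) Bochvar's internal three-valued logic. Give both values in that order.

T; I

In Strong Kleene logic: c | a = T | I = T
(c | a) <-> c = T <-> T = T
In Bochvar's internal three-valued logic: c | a = T | I = I
(c | a) <-> c = I <-> T = I
They differ because Strong Kleene logic and Bochvar's internal three-valued logic treat I differently under the binary connectives.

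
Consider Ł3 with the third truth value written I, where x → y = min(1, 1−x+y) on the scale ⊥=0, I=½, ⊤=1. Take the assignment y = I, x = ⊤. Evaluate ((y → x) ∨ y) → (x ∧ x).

y → x = I → ⊤ = ⊤
(y → x) ∨ y = ⊤ ∨ I = ⊤
x ∧ x = ⊤ ∧ ⊤ = ⊤
((y → x) ∨ y) → (x ∧ x) = ⊤ → ⊤ = ⊤

⊤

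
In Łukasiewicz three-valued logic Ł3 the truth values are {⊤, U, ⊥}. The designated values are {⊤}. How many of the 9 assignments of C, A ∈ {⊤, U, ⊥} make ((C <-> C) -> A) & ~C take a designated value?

Designated under: (C=⊥, A=⊤).

1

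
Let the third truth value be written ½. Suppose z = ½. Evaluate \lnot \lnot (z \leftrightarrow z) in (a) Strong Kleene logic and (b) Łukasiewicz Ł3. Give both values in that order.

In Strong Kleene logic: z \leftrightarrow z = ½ \leftrightarrow ½ = ½
\lnot (z \leftrightarrow z) = \lnot ½ = ½
\lnot \lnot (z \leftrightarrow z) = \lnot ½ = ½
In Łukasiewicz Ł3: z \leftrightarrow z = ½ \leftrightarrow ½ = 1  [1 − |½−½|]
\lnot (z \leftrightarrow z) = \lnot 1 = 0
\lnot \lnot (z \leftrightarrow z) = \lnot 0 = 1
They differ because Strong Kleene logic and Łukasiewicz Ł3 treat ½ differently under implication.

½; 1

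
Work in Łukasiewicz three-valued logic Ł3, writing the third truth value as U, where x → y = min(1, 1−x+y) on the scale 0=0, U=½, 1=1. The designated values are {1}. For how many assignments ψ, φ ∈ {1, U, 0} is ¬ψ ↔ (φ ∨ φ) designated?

3

Designated under: (ψ=1, φ=0); (ψ=U, φ=U); (ψ=0, φ=1).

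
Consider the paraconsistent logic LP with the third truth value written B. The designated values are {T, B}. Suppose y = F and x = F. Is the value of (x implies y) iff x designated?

x implies y = F implies F = T
(x implies y) iff x = T iff F = F
F ∉ {T, B}.

No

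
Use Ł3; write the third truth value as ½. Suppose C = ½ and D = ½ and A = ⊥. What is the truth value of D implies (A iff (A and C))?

A and C = ⊥ and ½ = ⊥
A iff (A and C) = ⊥ iff ⊥ = ⊤
D implies (A iff (A and C)) = ½ implies ⊤ = ⊤

⊤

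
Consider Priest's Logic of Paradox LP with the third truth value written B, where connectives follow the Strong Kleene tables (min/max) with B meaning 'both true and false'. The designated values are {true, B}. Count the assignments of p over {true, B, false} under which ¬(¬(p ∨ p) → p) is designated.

2

p=true: false ·
p=B: B ✓
p=false: true ✓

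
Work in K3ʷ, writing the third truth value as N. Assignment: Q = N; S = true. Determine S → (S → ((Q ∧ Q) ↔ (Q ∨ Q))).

N

Q ∧ Q = N ∧ N = N
Q ∨ Q = N ∨ N = N
(Q ∧ Q) ↔ (Q ∨ Q) = N ↔ N = N
S → ((Q ∧ Q) ↔ (Q ∨ Q)) = true → N = N  [any arg is the third value ⇒ result is the third value]
S → (S → ((Q ∧ Q) ↔ (Q ∨ Q))) = true → N = N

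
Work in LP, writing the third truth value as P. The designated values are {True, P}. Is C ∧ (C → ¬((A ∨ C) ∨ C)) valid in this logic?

Countermodel: C=True, A=True gives False, which is not designated.

No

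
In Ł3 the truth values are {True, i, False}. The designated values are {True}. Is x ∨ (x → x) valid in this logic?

Every assignment of x over {True, i, False} gives a value in {True}.
In particular, with x=i: x ∨ (x → x) = True.

Yes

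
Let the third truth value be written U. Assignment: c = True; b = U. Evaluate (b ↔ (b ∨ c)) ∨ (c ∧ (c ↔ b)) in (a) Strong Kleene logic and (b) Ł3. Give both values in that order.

U; U

In Strong Kleene logic: b ∨ c = U ∨ True = True
b ↔ (b ∨ c) = U ↔ True = U
c ↔ b = True ↔ U = U
c ∧ (c ↔ b) = True ∧ U = U
(b ↔ (b ∨ c)) ∨ (c ∧ (c ↔ b)) = U ∨ U = U
In Ł3: b ∨ c = U ∨ True = True
b ↔ (b ∨ c) = U ↔ True = U  [1 − |½−1|]
c ↔ b = True ↔ U = U
c ∧ (c ↔ b) = True ∧ U = U
(b ↔ (b ∨ c)) ∨ (c ∧ (c ↔ b)) = U ∨ U = U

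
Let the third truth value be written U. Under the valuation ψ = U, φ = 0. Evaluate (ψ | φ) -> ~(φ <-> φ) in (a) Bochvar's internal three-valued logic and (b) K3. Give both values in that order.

In Bochvar's internal three-valued logic: ψ | φ = U | 0 = U
φ <-> φ = 0 <-> 0 = 1
~(φ <-> φ) = ~1 = 0
(ψ | φ) -> ~(φ <-> φ) = U -> 0 = U
In K3: ψ | φ = U | 0 = U
φ <-> φ = 0 <-> 0 = 1
~(φ <-> φ) = ~1 = 0
(ψ | φ) -> ~(φ <-> φ) = U -> 0 = U

U; U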